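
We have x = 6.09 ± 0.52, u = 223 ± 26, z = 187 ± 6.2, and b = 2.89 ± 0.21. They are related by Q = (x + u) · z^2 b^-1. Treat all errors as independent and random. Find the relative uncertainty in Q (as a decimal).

0.150

Let w = x + u = 229. δw = √(δx² + δu²) = √(0.270 + 676) = 26.0, so δw/w = 0.114.
Q is then a monomial in w, z, b:
δQ/Q = √((δw/w)² + (2·δz/z)² + (-1·δb/b)²) = √(0.0129 + 0.00440 + 0.00528) = 0.150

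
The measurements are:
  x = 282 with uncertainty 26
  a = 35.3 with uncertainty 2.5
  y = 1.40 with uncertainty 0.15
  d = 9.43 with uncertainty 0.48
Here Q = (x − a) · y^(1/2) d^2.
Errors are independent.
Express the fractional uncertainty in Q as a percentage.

Let u = x − a = 247. δu = √(δx² + δa²) = √(676 + 6.25) = 26.1, so δu/u = 0.106.
Q is then a monomial in u, y, d:
δQ/Q = √((δu/u)² + (½·δy/y)² + (2·δd/d)²) = √(0.0112 + 0.00287 + 0.0104) = 0.156

15.6%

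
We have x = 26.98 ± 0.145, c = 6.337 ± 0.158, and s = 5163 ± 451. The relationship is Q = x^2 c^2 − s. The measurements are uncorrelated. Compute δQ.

1560

Let p = x^2·c^2 = 29230. δp/p = √((2·δx/x)² + (2·δc/c)²) = √(0.000116 + 0.00249) = 0.0510, so δp = 1490.
Q = p − s: δQ = √(δp² + δs²) = √(2.22e+06 + 2.03e+05) = 1560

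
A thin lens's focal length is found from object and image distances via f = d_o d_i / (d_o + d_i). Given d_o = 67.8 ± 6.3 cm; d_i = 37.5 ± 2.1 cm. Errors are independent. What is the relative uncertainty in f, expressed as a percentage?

4.89%

∂f/∂d_o = (d_i/(d_o+d_i))² = 0.127;  ∂f/∂d_i = (d_o/(d_o+d_i))² = 0.415
δf = √((∂f/∂d_o · δd_o)² + (∂f/∂d_i · δd_i)²) = √(0.638 + 0.758) = 1.18 cm
f = 24.1 cm, so δf/f = 1.18/24.1 = 0.0489.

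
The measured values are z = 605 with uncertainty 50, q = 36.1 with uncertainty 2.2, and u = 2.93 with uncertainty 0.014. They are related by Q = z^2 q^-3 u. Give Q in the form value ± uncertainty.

22.8 ± 5.62

Q is a product of powers, so relative uncertainties combine in quadrature:
  (2·δz/z)² = (2×0.0826)² = 0.0273;  (-3·δq/q)² = (-3×0.0609)² = 0.0334;  (1·δu/u)² = (1×0.00478)² = 2.28e-05
δQ/Q = √(0.0608) = 0.247
Q = 22.8, so δQ = 0.247 × 22.8 = 5.62.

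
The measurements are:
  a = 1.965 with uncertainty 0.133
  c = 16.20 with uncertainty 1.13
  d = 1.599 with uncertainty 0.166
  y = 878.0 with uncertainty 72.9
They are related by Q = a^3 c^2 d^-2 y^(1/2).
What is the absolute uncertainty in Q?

Each factor contributes (exponent × relative error)² to (δQ/Q)²:
  (3·δa/a)² = (3×0.0677)² = 0.0412;  (2·δc/c)² = (2×0.0698)² = 0.0195;  (-2·δd/d)² = (-2×0.104)² = 0.0431;  (½·δy/y)² = (0.5×0.0830)² = 0.00172
δQ/Q = √(0.106) = 0.325
Q = 23080, so δQ = 0.325 × 23080 = 7500.

7500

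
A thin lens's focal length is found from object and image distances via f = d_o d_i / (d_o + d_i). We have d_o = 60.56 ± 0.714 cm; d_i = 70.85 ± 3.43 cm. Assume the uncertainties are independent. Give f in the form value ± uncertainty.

∂f/∂d_o = (d_i/(d_o+d_i))² = 0.291;  ∂f/∂d_i = (d_o/(d_o+d_i))² = 0.212
δf = √((∂f/∂d_o · δd_o)² + (∂f/∂d_i · δd_i)²) = √(0.0431 + 0.531) = 0.757 cm
f = 32.65 cm.

32.65 ± 0.757 cm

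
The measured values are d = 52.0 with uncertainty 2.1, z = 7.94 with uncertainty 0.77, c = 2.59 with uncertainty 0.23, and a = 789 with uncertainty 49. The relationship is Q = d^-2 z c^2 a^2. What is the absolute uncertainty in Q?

Products/powers → add relative errors in quadrature, weighted by exponent:
  (-2·δd/d)² = (-2×0.0404)² = 0.00652;  (1·δz/z)² = (1×0.0970)² = 0.00940;  (2·δc/c)² = (2×0.0888)² = 0.0315;  (2·δa/a)² = (2×0.0621)² = 0.0154
δQ/Q = √(0.0629) = 0.251
Q = 12300, so δQ = 0.251 × 12300 = 3080.

3080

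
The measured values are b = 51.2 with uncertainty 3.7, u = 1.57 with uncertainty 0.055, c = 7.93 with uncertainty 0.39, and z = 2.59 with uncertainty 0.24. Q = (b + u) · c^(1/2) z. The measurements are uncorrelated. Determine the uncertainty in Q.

Let w = b + u = 52.8. δw = √(δb² + δu²) = √(13.7 + 0.00302) = 3.70, so δw/w = 0.0701.
Q is then a monomial in w, c, z:
δQ/Q = √((δw/w)² + (½·δc/c)² + (1·δz/z)²) = √(0.00492 + 0.000605 + 0.00859) = 0.119
Q = 385, so δQ = 0.119 × 385 = 45.7.

45.7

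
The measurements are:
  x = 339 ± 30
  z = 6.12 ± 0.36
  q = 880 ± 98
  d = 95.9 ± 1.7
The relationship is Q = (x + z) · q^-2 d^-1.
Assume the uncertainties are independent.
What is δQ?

Let u = x + z = 345. δu = √(δx² + δz²) = √(900 + 0.130) = 30.0, so δu/u = 0.0869.
Q is then a monomial in u, q, d:
δQ/Q = √((δu/u)² + (-2·δq/q)² + (-1·δd/d)²) = √(0.00756 + 0.0496 + 0.000314) = 0.240
Q = 4.65e-06, so δQ = 0.240 × 4.65e-06 = 1.11e-06.

1.11e-06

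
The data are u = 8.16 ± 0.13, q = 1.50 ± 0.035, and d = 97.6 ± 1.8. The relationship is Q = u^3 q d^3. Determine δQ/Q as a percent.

7.67%

Since Q is a product/quotient, work with relative uncertainties:
  (3·δu/u)² = (3×0.0159)² = 0.00228;  (1·δq/q)² = (1×0.0233)² = 0.000544;  (3·δd/d)² = (3×0.0184)² = 0.00306
δQ/Q = √(0.00589) = 0.0767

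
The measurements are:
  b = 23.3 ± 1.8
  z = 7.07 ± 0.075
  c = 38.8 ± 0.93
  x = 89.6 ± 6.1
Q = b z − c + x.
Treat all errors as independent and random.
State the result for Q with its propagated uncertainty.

216 ± 14.3

Let p = b·z = 165. δp/p = √((1·δb/b)² + (1·δz/z)²) = √(0.00597 + 0.000113) = 0.0780, so δp = 12.8.
Q = p − c + x: δQ = √(δp² + δc² + δx²) = √(165 + 0.865 + 37.2) = 14.3
Q = 216.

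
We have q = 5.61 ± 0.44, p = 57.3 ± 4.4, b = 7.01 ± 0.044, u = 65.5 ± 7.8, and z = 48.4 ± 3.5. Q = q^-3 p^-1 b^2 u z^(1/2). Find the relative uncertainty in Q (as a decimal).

Products/powers → add relative errors in quadrature, weighted by exponent:
  (-3·δq/q)² = (-3×0.0784)² = 0.0554;  (-1·δp/p)² = (-1×0.0768)² = 0.00590;  (2·δb/b)² = (2×0.00628)² = 0.000158;  (1·δu/u)² = (1×0.119)² = 0.0142;  (½·δz/z)² = (0.5×0.0723)² = 0.00131
δQ/Q = √(0.0769) = 0.277

0.277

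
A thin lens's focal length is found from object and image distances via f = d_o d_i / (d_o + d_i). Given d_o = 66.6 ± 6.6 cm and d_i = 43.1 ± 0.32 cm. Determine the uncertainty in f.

∂f/∂d_o = (d_i/(d_o+d_i))² = 0.154;  ∂f/∂d_i = (d_o/(d_o+d_i))² = 0.369
δf = √((∂f/∂d_o · δd_o)² + (∂f/∂d_i · δd_i)²) = √(1.04 + 0.0139) = 1.03 cm

1.03 cm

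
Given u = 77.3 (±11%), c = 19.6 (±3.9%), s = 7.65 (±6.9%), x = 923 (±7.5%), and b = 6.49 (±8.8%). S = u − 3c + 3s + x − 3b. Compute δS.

Sums and differences: (δS)² = Σ (cᵢ δxᵢ)².
  (δu)² = 72.3;  (3·δc)² = 5.26;  (3·δs)² = 2.51;  (δx)² = 4790;  (3·δb)² = 2.94
δS = √(4880) = 69.8

69.8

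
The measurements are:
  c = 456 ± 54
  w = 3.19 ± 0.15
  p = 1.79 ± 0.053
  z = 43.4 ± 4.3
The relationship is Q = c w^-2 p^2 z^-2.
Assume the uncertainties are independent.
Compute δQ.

Q is a product of powers, so relative uncertainties combine in quadrature:
  (1·δc/c)² = (1×0.118)² = 0.0140;  (-2·δw/w)² = (-2×0.0470)² = 0.00884;  (2·δp/p)² = (2×0.0296)² = 0.00351;  (-2·δz/z)² = (-2×0.0991)² = 0.0393
δQ/Q = √(0.0656) = 0.256
Q = 0.0762, so δQ = 0.256 × 0.0762 = 0.0195.

0.0195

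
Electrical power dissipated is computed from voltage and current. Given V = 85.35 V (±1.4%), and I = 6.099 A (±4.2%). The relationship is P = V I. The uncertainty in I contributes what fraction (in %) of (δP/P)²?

(δP/P)² = (1·δV/V)² + (1·δI/I)²
  V term: (1×0.0140)² = 0.000196
  I term: (1×0.0420)² = 0.00176
Total = 0.00196. Share from I = 0.00176/0.00196 = 0.900.

90.0%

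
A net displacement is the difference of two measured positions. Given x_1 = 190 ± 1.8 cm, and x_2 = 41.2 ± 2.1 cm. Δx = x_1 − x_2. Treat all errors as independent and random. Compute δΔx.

2.77 cm

Δx is a linear combination, so absolute uncertainties add in quadrature:
  (δx_1)² = 3.24;  (δx_2)² = 4.41
δΔx = √(7.65) = 2.77 cm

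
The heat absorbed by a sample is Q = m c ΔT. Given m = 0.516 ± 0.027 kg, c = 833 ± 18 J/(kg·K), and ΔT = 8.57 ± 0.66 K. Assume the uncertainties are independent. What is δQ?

For a monomial Q ∝ m, c, ΔT, fractional errors add in quadrature:
  (1·δm/m)² = (1×0.0523)² = 0.00274;  (1·δc/c)² = (1×0.0216)² = 0.000467;  (1·δΔT/ΔT)² = (1×0.0770)² = 0.00593
δQ/Q = √(0.00914) = 0.0956
Q = 3680 J, so δQ = 0.0956 × 3680 = 352 J.

352 J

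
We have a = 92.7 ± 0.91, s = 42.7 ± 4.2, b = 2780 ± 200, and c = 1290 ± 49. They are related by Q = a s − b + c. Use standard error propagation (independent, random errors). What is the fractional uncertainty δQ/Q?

Let p = a·s = 3960. δp/p = √((1·δa/a)² + (1·δs/s)²) = √(9.64e-05 + 0.00967) = 0.0988, so δp = 391.
Q = p − b + c: δQ = √(δp² + δb² + δc²) = √(1.53e+05 + 40000 + 2400) = 442
Q = 2470, so δQ/Q = 442/2470 = 0.179.

0.179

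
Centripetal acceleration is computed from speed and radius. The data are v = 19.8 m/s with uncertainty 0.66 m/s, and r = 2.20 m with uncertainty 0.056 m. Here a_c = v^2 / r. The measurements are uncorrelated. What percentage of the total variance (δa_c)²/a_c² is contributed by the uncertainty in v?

(δa_c/a_c)² = (2·δv/v)² + (-1·δr/r)²
  v term: (2×0.0333)² = 0.00444
  r term: (-1×0.0255)² = 0.000648
Total = 0.00509. Share from v = 0.00444/0.00509 = 0.873.

87.3%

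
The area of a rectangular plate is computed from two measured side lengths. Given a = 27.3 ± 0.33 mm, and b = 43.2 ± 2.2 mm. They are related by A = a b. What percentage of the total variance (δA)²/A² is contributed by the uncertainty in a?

(δA/A)² = (1·δa/a)² + (1·δb/b)²
  a term: (1×0.0121)² = 0.000146
  b term: (1×0.0509)² = 0.00259
Total = 0.00274. Share from a = 0.000146/0.00274 = 0.0533.

5.33%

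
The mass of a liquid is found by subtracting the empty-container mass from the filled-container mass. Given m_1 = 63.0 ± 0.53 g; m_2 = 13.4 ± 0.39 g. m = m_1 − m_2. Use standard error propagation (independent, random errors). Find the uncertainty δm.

0.658 g

Each term contributes (cᵢ δxᵢ)² to (δm)²:
  (δm_1)² = 0.281;  (δm_2)² = 0.152
δm = √(0.433) = 0.658 g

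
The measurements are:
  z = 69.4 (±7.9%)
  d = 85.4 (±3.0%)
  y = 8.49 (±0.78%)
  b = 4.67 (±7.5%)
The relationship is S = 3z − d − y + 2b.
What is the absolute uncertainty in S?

16.7

S is a linear combination, so absolute uncertainties add in quadrature:
  (3·δz)² = 271;  (δd)² = 6.56;  (δy)² = 0.00439;  (2·δb)² = 0.491
δS = √(278) = 16.7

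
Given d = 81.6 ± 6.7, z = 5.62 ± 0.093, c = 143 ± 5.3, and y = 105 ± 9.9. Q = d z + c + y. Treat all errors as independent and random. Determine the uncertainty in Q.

Let p = d·z = 459. δp/p = √((1·δd/d)² + (1·δz/z)²) = √(0.00674 + 0.000274) = 0.0838, so δp = 38.4.
Q = p + c + y: δQ = √(δp² + δc² + δy²) = √(1480 + 28.1 + 98.0) = 40.0

40.0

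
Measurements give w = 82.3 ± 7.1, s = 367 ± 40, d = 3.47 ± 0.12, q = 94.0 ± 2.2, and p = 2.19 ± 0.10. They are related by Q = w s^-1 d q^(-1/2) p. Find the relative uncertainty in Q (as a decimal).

Relative error in a monomial: (δQ/Q)² = Σ (nᵢ · δxᵢ/xᵢ)².
  (1·δw/w)² = (1×0.0863)² = 0.00744;  (-1·δs/s)² = (-1×0.109)² = 0.0119;  (1·δd/d)² = (1×0.0346)² = 0.00120;  (−½·δq/q)² = (-0.5×0.0234)² = 0.000137;  (1·δp/p)² = (1×0.0457)² = 0.00209
δQ/Q = √(0.0227) = 0.151

0.151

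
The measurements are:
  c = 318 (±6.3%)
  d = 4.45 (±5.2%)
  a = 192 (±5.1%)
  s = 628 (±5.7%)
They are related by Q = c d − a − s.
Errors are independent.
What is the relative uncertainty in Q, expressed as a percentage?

20.4%

Let p = c·d = 1420. δp/p = √((1·δc/c)² + (1·δd/d)²) = √(0.00397 + 0.00270) = 0.0817, so δp = 116.
Q = p − a − s: δQ = √(δp² + δa² + δs²) = √(13400 + 95.9 + 1280) = 121
Q = 595, so δQ/Q = 121/595 = 0.204.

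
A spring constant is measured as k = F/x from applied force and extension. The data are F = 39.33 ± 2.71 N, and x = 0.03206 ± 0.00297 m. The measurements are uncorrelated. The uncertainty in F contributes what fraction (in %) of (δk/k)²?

(δk/k)² = (1·δF/F)² + (-1·δx/x)²
  F term: (1×0.0689)² = 0.00475
  x term: (-1×0.0926)² = 0.00858
Total = 0.0133. Share from F = 0.00475/0.0133 = 0.356.

35.6%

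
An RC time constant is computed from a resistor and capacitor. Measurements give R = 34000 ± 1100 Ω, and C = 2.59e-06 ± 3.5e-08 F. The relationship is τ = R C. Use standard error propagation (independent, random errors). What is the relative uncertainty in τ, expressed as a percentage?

Since τ is a product/quotient, work with relative uncertainties:
  (1·δR/R)² = (1×0.0324)² = 0.00105;  (1·δC/C)² = (1×0.0135)² = 0.000183
δτ/τ = √(0.00123) = 0.0351

3.51%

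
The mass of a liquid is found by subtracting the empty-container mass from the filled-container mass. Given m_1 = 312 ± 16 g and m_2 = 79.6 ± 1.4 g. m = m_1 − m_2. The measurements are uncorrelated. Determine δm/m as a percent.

6.91%

Each term contributes (cᵢ δxᵢ)² to (δm)²:
  (δm_1)² = 256;  (δm_2)² = 1.96
δm = √(258) = 16.1 g
m = 232 g, so δm/m = 16.1/232 = 0.0691.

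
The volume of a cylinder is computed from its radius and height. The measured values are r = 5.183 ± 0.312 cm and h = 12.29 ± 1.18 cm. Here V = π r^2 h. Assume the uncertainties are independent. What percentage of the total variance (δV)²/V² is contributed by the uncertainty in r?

61.1%

(δV/V)² = (2·δr/r)² + (1·δh/h)²
  r term: (2×0.0602)² = 0.0145
  h term: (1×0.0960)² = 0.00922
Total = 0.0237. Share from r = 0.0145/0.0237 = 0.611.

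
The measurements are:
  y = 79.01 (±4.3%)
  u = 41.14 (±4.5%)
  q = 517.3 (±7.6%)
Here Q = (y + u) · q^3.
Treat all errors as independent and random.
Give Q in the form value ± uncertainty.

Let w = y + u = 120.2. δw = √(δy² + δu²) = √(11.5 + 3.43) = 3.87, so δw/w = 0.0322.
Q is then a monomial in w, q:
δQ/Q = √((δw/w)² + (3·δq/q)²) = √(0.00104 + 0.0520) = 0.230
Q = 1.663e+10, so δQ = 0.230 × 1.663e+10 = 3.83e+09.

(1.663 ± 0.383) × 10^10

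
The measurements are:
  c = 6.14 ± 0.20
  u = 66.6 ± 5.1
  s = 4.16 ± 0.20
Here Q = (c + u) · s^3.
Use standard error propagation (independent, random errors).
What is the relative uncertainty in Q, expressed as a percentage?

Let w = c + u = 72.7. δw = √(δc² + δu²) = √(0.0400 + 26.0) = 5.10, so δw/w = 0.0702.
Q is then a monomial in w, s:
δQ/Q = √((δw/w)² + (3·δs/s)²) = √(0.00492 + 0.0208) = 0.160

16.0%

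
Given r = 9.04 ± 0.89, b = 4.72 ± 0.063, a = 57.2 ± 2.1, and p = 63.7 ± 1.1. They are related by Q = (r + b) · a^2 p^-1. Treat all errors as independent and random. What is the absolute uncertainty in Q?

Let u = r + b = 13.8. δu = √(δr² + δb²) = √(0.792 + 0.00397) = 0.892, so δu/u = 0.0648.
Q is then a monomial in u, a, p:
δQ/Q = √((δu/u)² + (2·δa/a)² + (-1·δp/p)²) = √(0.00420 + 0.00539 + 0.000298) = 0.0995
Q = 707, so δQ = 0.0995 × 707 = 70.3.

70.3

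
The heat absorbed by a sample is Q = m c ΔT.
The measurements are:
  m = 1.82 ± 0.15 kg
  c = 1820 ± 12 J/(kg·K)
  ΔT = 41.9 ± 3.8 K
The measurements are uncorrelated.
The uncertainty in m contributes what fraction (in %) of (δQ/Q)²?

(δQ/Q)² = (1·δm/m)² + (1·δc/c)² + (1·δΔT/ΔT)²
  m term: (1×0.0824)² = 0.00679
  c term: (1×0.00659)² = 4.35e-05
  ΔT term: (1×0.0907)² = 0.00823
Total = 0.0151. Share from m = 0.00679/0.0151 = 0.451.

45.1%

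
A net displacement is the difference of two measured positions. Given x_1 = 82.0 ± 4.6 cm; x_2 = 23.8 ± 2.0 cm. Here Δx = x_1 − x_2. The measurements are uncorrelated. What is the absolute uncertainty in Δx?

Sums and differences: (δΔx)² = Σ (cᵢ δxᵢ)².
  (δx_1)² = 21.2;  (δx_2)² = 4.00
δΔx = √(25.2) = 5.02 cm

5.02 cm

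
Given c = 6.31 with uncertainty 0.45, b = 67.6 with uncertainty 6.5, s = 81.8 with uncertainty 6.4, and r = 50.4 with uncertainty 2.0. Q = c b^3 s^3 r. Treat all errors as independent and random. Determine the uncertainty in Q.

Relative error in a monomial: (δQ/Q)² = Σ (nᵢ · δxᵢ/xᵢ)².
  (1·δc/c)² = (1×0.0713)² = 0.00509;  (3·δb/b)² = (3×0.0962)² = 0.0832;  (3·δs/s)² = (3×0.0782)² = 0.0551;  (1·δr/r)² = (1×0.0397)² = 0.00157
δQ/Q = √(0.145) = 0.381
Q = 5.38e+13, so δQ = 0.381 × 5.38e+13 = 2.05e+13.

2.05e+13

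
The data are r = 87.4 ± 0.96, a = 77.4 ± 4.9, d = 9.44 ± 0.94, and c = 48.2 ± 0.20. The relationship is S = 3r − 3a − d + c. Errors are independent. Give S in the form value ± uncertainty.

68.8 ± 15.0

Each term contributes (cᵢ δxᵢ)² to (δS)²:
  (3·δr)² = 8.29;  (3·δa)² = 216;  (δd)² = 0.884;  (δc)² = 0.0400
δS = √(225) = 15.0
S = 68.8.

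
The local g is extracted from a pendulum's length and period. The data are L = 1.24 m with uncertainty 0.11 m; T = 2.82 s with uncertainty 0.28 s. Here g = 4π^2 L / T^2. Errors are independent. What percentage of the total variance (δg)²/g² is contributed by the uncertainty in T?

83.4%

(δg/g)² = (1·δL/L)² + (-2·δT/T)²
  L term: (1×0.0887)² = 0.00787
  T term: (-2×0.0993)² = 0.0394
Total = 0.0473. Share from T = 0.0394/0.0473 = 0.834.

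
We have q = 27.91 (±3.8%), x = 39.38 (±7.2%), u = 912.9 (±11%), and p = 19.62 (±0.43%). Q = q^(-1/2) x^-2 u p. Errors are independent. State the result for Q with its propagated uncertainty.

2.186 ± 0.398

Since Q is a product/quotient, work with relative uncertainties:
  (−½·δq/q)² = (-0.5×0.0380)² = 0.000361;  (-2·δx/x)² = (-2×0.0720)² = 0.0207;  (1·δu/u)² = (1×0.110)² = 0.0121;  (1·δp/p)² = (1×0.00430)² = 1.85e-05
δQ/Q = √(0.0332) = 0.182
Q = 2.186, so δQ = 0.182 × 2.186 = 0.398.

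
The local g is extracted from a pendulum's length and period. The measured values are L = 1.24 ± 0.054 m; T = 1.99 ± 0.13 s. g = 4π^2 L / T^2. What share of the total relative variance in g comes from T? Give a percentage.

(δg/g)² = (1·δL/L)² + (-2·δT/T)²
  L term: (1×0.0435)² = 0.00190
  T term: (-2×0.0653)² = 0.0171
Total = 0.0190. Share from T = 0.0171/0.0190 = 0.900.

90.0%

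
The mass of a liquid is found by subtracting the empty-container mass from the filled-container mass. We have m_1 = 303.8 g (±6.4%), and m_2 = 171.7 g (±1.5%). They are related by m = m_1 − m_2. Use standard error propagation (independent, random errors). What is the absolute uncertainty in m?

19.6 g

For a sum/difference, combine absolute errors in quadrature:
  (δm_1)² = 378;  (δm_2)² = 6.63
δm = √(385) = 19.6 g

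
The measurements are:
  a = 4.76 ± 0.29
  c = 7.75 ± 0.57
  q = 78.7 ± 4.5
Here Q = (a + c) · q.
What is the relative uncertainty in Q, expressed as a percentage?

7.67%

Let u = a + c = 12.5. δu = √(δa² + δc²) = √(0.0841 + 0.325) = 0.640, so δu/u = 0.0511.
Q is then a monomial in u, q:
δQ/Q = √((δu/u)² + (1·δq/q)²) = √(0.00261 + 0.00327) = 0.0767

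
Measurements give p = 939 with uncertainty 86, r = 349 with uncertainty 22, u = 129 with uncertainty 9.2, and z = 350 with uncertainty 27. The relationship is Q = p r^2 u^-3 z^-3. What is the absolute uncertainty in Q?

Products/powers → add relative errors in quadrature, weighted by exponent:
  (1·δp/p)² = (1×0.0916)² = 0.00839;  (2·δr/r)² = (2×0.0630)² = 0.0159;  (-3·δu/u)² = (-3×0.0713)² = 0.0458;  (-3·δz/z)² = (-3×0.0771)² = 0.0536
δQ/Q = √(0.124) = 0.352
Q = 1.24e-06, so δQ = 0.352 × 1.24e-06 = 4.37e-07.

4.37e-07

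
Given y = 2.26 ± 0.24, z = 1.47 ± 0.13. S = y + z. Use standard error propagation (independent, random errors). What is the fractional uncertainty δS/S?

Each term contributes (cᵢ δxᵢ)² to (δS)²:
  (δy)² = 0.0576;  (δz)² = 0.0169
δS = √(0.0745) = 0.273
S = 3.73, so δS/S = 0.273/3.73 = 0.0732.

0.0732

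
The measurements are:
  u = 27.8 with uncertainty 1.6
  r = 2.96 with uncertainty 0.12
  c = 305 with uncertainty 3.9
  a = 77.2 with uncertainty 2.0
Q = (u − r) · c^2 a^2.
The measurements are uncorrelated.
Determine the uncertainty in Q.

1.19e+09

Let w = u − r = 24.8. δw = √(δu² + δr²) = √(2.56 + 0.0144) = 1.60, so δw/w = 0.0646.
Q is then a monomial in w, c, a:
δQ/Q = √((δw/w)² + (2·δc/c)² + (2·δa/a)²) = √(0.00417 + 0.000654 + 0.00268) = 0.0867
Q = 1.38e+10, so δQ = 0.0867 × 1.38e+10 = 1.19e+09.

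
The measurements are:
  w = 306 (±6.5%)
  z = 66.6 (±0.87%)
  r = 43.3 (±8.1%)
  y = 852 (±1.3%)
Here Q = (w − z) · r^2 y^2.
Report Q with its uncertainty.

(3.26 ± 0.599) × 10^11

Let u = w − z = 239. δu = √(δw² + δz²) = √(396 + 0.336) = 19.9, so δu/u = 0.0831.
Q is then a monomial in u, r, y:
δQ/Q = √((δu/u)² + (2·δr/r)² + (2·δy/y)²) = √(0.00691 + 0.0262 + 0.000676) = 0.184
Q = 3.26e+11, so δQ = 0.184 × 3.26e+11 = 5.99e+10.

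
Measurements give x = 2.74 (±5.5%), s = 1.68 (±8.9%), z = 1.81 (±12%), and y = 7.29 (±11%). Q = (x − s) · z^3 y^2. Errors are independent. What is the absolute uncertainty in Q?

156

Let u = x − s = 1.06. δu = √(δx² + δs²) = √(0.0227 + 0.0224) = 0.212, so δu/u = 0.200.
Q is then a monomial in u, z, y:
δQ/Q = √((δu/u)² + (3·δz/z)² + (2·δy/y)²) = √(0.0401 + 0.130 + 0.0484) = 0.467
Q = 334, so δQ = 0.467 × 334 = 156.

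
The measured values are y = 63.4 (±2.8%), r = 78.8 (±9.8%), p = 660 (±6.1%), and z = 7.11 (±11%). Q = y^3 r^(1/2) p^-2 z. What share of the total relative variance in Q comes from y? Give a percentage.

19.4%

(δQ/Q)² = (3·δy/y)² + (½·δr/r)² + (-2·δp/p)² + (1·δz/z)²
  y term: (3×0.0280)² = 0.00706
  r term: (0.5×0.0980)² = 0.00240
  p term: (-2×0.0610)² = 0.0149
  z term: (1×0.110)² = 0.0121
Total = 0.0364. Share from y = 0.00706/0.0364 = 0.194.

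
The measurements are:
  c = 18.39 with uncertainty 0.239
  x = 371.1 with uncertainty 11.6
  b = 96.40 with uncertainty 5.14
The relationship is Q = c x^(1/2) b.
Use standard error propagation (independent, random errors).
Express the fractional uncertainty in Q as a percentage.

5.71%

Products/powers → add relative errors in quadrature, weighted by exponent:
  (1·δc/c)² = (1×0.0130)² = 0.000169;  (½·δx/x)² = (0.5×0.0313)² = 0.000244;  (1·δb/b)² = (1×0.0533)² = 0.00284
δQ/Q = √(0.00326) = 0.0571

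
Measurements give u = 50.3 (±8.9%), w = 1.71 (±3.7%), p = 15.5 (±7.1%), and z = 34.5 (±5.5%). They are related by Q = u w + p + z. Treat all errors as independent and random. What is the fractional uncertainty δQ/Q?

Let h = u·w = 86.0. δh/h = √((1·δu/u)² + (1·δw/w)²) = √(0.00792 + 0.00137) = 0.0964, so δh = 8.29.
Q = h + p + z: δQ = √(δh² + δp² + δz²) = √(68.7 + 1.21 + 3.60) = 8.58
Q = 136, so δQ/Q = 8.58/136 = 0.0630.

0.0630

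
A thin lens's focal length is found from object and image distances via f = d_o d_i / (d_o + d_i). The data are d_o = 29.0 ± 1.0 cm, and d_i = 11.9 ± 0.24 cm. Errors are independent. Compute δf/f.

0.0175

∂f/∂d_o = (d_i/(d_o+d_i))² = 0.0847;  ∂f/∂d_i = (d_o/(d_o+d_i))² = 0.503
δf = √((∂f/∂d_o · δd_o)² + (∂f/∂d_i · δd_i)²) = √(0.00717 + 0.0146) = 0.147 cm
f = 8.44 cm, so δf/f = 0.147/8.44 = 0.0175.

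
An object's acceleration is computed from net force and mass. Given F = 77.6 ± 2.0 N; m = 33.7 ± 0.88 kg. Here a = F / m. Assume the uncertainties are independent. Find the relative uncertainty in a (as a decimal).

Products/powers → add relative errors in quadrature, weighted by exponent:
  (1·δF/F)² = (1×0.0258)² = 0.000664;  (-1·δm/m)² = (-1×0.0261)² = 0.000682
δa/a = √(0.00135) = 0.0367

0.0367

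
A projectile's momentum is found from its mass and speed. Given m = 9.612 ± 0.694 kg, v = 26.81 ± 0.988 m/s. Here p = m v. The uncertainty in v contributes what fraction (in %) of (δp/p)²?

20.7%

(δp/p)² = (1·δm/m)² + (1·δv/v)²
  m term: (1×0.0722)² = 0.00521
  v term: (1×0.0369)² = 0.00136
Total = 0.00657. Share from v = 0.00136/0.00657 = 0.207.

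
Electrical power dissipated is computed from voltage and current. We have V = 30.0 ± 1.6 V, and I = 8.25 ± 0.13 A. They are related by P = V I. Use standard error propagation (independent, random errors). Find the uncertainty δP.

13.8 W

Relative error in a monomial: (δP/P)² = Σ (nᵢ · δxᵢ/xᵢ)².
  (1·δV/V)² = (1×0.0533)² = 0.00284;  (1·δI/I)² = (1×0.0158)² = 0.000248
δP/P = √(0.00309) = 0.0556
P = 248 W, so δP = 0.0556 × 248 = 13.8 W.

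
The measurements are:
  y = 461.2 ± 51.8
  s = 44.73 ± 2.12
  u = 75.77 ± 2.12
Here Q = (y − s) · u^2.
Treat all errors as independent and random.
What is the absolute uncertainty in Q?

3.26e+05

Let w = y − s = 416.5. δw = √(δy² + δs²) = √(2680 + 4.49) = 51.8, so δw/w = 0.124.
Q is then a monomial in w, u:
δQ/Q = √((δw/w)² + (2·δu/u)²) = √(0.0155 + 0.00313) = 0.136
Q = 2.391e+06, so δQ = 0.136 × 2.391e+06 = 3.26e+05.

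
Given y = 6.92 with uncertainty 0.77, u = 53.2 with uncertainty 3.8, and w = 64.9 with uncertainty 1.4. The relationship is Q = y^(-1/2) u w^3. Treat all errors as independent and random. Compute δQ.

6.15e+05

For a monomial Q ∝ y^(-1/2), u, w^3, fractional errors add in quadrature:
  (−½·δy/y)² = (-0.5×0.111)² = 0.00310;  (1·δu/u)² = (1×0.0714)² = 0.00510;  (3·δw/w)² = (3×0.0216)² = 0.00419
δQ/Q = √(0.0124) = 0.111
Q = 5.53e+06, so δQ = 0.111 × 5.53e+06 = 6.15e+05.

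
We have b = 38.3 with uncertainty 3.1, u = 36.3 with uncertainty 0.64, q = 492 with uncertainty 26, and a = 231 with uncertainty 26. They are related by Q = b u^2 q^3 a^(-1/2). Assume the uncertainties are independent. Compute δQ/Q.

0.190

Q is a product of powers, so relative uncertainties combine in quadrature:
  (1·δb/b)² = (1×0.0809)² = 0.00655;  (2·δu/u)² = (2×0.0176)² = 0.00124;  (3·δq/q)² = (3×0.0528)² = 0.0251;  (−½·δa/a)² = (-0.5×0.113)² = 0.00317
δQ/Q = √(0.0361) = 0.190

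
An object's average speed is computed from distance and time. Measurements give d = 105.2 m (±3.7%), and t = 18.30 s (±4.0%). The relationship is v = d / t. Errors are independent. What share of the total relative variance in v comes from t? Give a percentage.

53.9%

(δv/v)² = (1·δd/d)² + (-1·δt/t)²
  d term: (1×0.0370)² = 0.00137
  t term: (-1×0.0400)² = 0.00160
Total = 0.00297. Share from t = 0.00160/0.00297 = 0.539.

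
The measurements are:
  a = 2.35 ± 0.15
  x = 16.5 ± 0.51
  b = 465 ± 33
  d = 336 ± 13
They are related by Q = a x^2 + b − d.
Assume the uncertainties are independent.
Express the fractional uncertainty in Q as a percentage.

8.72%

Let p = a·x^2 = 640. δp/p = √((1·δa/a)² + (2·δx/x)²) = √(0.00407 + 0.00382) = 0.0889, so δp = 56.9.
Q = p + b − d: δQ = √(δp² + δb² + δd²) = √(3230 + 1090 + 169) = 67.0
Q = 769, so δQ/Q = 67.0/769 = 0.0872.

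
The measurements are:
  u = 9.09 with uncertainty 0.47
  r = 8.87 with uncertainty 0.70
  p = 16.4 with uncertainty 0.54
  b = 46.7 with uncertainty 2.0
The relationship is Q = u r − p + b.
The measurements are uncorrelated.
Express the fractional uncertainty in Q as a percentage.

Let w = u·r = 80.6. δw/w = √((1·δu/u)² + (1·δr/r)²) = √(0.00267 + 0.00623) = 0.0943, so δw = 7.61.
Q = w − p + b: δQ = √(δw² + δp² + δb²) = √(57.9 + 0.292 + 4.00) = 7.88
Q = 111, so δQ/Q = 7.88/111 = 0.0711.

7.11%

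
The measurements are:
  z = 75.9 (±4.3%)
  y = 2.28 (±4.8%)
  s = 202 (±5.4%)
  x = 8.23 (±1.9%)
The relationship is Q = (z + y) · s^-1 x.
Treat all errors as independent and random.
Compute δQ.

Let u = z + y = 78.2. δu = √(δz² + δy²) = √(10.7 + 0.0120) = 3.27, so δu/u = 0.0418.
Q is then a monomial in u, s, x:
δQ/Q = √((δu/u)² + (-1·δs/s)² + (1·δx/x)²) = √(0.00174 + 0.00292 + 0.000361) = 0.0709
Q = 3.19, so δQ = 0.0709 × 3.19 = 0.226.

0.226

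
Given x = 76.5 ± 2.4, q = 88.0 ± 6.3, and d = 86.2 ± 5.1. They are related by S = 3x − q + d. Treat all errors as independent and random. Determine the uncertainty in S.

Sums and differences: (δS)² = Σ (cᵢ δxᵢ)².
  (3·δx)² = 51.8;  (δq)² = 39.7;  (δd)² = 26.0
δS = √(118) = 10.8

10.8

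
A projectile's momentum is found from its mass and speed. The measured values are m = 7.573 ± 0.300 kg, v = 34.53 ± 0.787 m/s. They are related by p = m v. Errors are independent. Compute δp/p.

Products/powers → add relative errors in quadrature, weighted by exponent:
  (1·δm/m)² = (1×0.0396)² = 0.00157;  (1·δv/v)² = (1×0.0228)² = 0.000519
δp/p = √(0.00209) = 0.0457

0.0457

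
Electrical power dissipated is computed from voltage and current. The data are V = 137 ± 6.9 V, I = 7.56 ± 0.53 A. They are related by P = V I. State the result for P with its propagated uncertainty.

1040 ± 89.4 W

Since P is a product/quotient, work with relative uncertainties:
  (1·δV/V)² = (1×0.0504)² = 0.00254;  (1·δI/I)² = (1×0.0701)² = 0.00491
δP/P = √(0.00745) = 0.0863
P = 1040 W, so δP = 0.0863 × 1040 = 89.4 W.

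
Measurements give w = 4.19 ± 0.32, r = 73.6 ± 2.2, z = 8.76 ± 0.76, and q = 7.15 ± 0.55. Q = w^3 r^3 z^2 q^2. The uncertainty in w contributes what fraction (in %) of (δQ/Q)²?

45.9%

(δQ/Q)² = (3·δw/w)² + (3·δr/r)² + (2·δz/z)² + (2·δq/q)²
  w term: (3×0.0764)² = 0.0525
  r term: (3×0.0299)² = 0.00804
  z term: (2×0.0868)² = 0.0301
  q term: (2×0.0769)² = 0.0237
Total = 0.114. Share from w = 0.0525/0.114 = 0.459.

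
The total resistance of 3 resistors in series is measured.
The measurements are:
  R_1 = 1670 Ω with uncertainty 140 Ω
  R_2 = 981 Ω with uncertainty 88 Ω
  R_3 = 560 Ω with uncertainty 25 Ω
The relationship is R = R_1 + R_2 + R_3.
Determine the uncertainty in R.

R is a linear combination, so absolute uncertainties add in quadrature:
  (δR_1)² = 19600;  (δR_2)² = 7740;  (δR_3)² = 625
δR = √(28000) = 167 Ω

167 Ω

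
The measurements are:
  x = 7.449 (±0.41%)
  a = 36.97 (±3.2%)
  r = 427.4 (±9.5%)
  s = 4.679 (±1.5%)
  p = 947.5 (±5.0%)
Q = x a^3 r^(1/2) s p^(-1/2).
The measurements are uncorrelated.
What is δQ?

1.31e+05

Since Q is a product/quotient, work with relative uncertainties:
  (1·δx/x)² = (1×0.00410)² = 1.68e-05;  (3·δa/a)² = (3×0.0320)² = 0.00922;  (½·δr/r)² = (0.5×0.0950)² = 0.00226;  (1·δs/s)² = (1×0.0150)² = 0.000225;  (−½·δp/p)² = (-0.5×0.0500)² = 0.000625
δQ/Q = √(0.0123) = 0.111
Q = 1.183e+06, so δQ = 0.111 × 1.183e+06 = 1.31e+05.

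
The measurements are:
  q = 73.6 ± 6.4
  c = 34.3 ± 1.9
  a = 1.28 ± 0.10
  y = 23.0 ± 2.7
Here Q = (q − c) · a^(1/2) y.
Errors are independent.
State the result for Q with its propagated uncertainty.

1020 ± 215

Let u = q − c = 39.3. δu = √(δq² + δc²) = √(41.0 + 3.61) = 6.68, so δu/u = 0.170.
Q is then a monomial in u, a, y:
δQ/Q = √((δu/u)² + (½·δa/a)² + (1·δy/y)²) = √(0.0289 + 0.00153 + 0.0138) = 0.210
Q = 1020, so δQ = 0.210 × 1020 = 215.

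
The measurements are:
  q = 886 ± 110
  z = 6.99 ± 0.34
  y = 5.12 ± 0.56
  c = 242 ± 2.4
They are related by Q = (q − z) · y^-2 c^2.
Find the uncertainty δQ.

4.96e+05

Let u = q − z = 879. δu = √(δq² + δz²) = √(12100 + 0.116) = 110, so δu/u = 0.125.
Q is then a monomial in u, y, c:
δQ/Q = √((δu/u)² + (-2·δy/y)² + (2·δc/c)²) = √(0.0157 + 0.0479 + 0.000393) = 0.253
Q = 1.96e+06, so δQ = 0.253 × 1.96e+06 = 4.96e+05.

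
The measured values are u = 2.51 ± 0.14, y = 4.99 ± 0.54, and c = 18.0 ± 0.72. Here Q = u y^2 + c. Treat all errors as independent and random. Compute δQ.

14.0

Let p = u·y^2 = 62.5. δp/p = √((1·δu/u)² + (2·δy/y)²) = √(0.00311 + 0.0468) = 0.224, so δp = 14.0.
Q = p + c: δQ = √(δp² + δc²) = √(195 + 0.518) = 14.0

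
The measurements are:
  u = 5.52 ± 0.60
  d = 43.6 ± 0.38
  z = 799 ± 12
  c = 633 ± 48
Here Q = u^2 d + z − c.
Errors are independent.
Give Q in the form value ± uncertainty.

1490 ± 293

Let p = u^2·d = 1330. δp/p = √((2·δu/u)² + (1·δd/d)²) = √(0.0473 + 7.6e-05) = 0.218, so δp = 289.
Q = p + z − c: δQ = √(δp² + δz² + δc²) = √(83500 + 144 + 2300) = 293
Q = 1490.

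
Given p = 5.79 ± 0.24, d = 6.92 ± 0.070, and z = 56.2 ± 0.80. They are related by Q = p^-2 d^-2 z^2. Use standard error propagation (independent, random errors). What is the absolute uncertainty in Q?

0.177

Products/powers → add relative errors in quadrature, weighted by exponent:
  (-2·δp/p)² = (-2×0.0415)² = 0.00687;  (-2·δd/d)² = (-2×0.0101)² = 0.000409;  (2·δz/z)² = (2×0.0142)² = 0.000811
δQ/Q = √(0.00809) = 0.0900
Q = 1.97, so δQ = 0.0900 × 1.97 = 0.177.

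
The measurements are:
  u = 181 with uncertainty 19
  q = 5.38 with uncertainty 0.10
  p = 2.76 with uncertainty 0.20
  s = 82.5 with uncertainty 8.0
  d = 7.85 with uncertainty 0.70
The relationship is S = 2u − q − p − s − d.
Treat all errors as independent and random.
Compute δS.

Each term contributes (cᵢ δxᵢ)² to (δS)²:
  (2·δu)² = 1440;  (δq)² = 0.0100;  (δp)² = 0.0400;  (δs)² = 64.0;  (δd)² = 0.490
δS = √(1510) = 38.8

38.8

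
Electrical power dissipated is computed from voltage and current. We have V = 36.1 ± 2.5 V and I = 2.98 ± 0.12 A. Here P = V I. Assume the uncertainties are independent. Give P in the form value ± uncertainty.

P is a product of powers, so relative uncertainties combine in quadrature:
  (1·δV/V)² = (1×0.0693)² = 0.00480;  (1·δI/I)² = (1×0.0403)² = 0.00162
δP/P = √(0.00642) = 0.0801
P = 108 W, so δP = 0.0801 × 108 = 8.62 W.

108 ± 8.62 W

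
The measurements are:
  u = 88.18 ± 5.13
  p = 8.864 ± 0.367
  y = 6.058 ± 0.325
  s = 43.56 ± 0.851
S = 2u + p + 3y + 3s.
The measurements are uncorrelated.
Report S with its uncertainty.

334.1 ± 10.6

S is a linear combination, so absolute uncertainties add in quadrature:
  (2·δu)² = 105;  (δp)² = 0.135;  (3·δy)² = 0.951;  (3·δs)² = 6.52
δS = √(113) = 10.6
S = 334.1.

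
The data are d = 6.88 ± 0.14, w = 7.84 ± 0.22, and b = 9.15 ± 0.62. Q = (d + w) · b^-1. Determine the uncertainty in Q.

Let u = d + w = 14.7. δu = √(δd² + δw²) = √(0.0196 + 0.0484) = 0.261, so δu/u = 0.0177.
Q is then a monomial in u, b:
δQ/Q = √((δu/u)² + (-1·δb/b)²) = √(0.000314 + 0.00459) = 0.0700
Q = 1.61, so δQ = 0.0700 × 1.61 = 0.113.

0.113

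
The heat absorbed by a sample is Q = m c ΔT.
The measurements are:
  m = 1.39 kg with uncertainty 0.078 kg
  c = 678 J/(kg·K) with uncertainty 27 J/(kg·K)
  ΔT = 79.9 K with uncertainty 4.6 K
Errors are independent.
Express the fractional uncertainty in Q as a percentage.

Products/powers → add relative errors in quadrature, weighted by exponent:
  (1·δm/m)² = (1×0.0561)² = 0.00315;  (1·δc/c)² = (1×0.0398)² = 0.00159;  (1·δΔT/ΔT)² = (1×0.0576)² = 0.00331
δQ/Q = √(0.00805) = 0.0897

8.97%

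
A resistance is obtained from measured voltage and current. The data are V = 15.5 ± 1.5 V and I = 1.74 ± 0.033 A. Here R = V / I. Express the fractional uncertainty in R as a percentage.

Relative error in a monomial: (δR/R)² = Σ (nᵢ · δxᵢ/xᵢ)².
  (1·δV/V)² = (1×0.0968)² = 0.00937;  (-1·δI/I)² = (-1×0.0190)² = 0.000360
δR/R = √(0.00972) = 0.0986

9.86%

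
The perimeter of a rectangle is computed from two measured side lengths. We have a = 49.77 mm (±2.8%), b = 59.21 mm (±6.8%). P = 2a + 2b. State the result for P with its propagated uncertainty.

218.0 ± 8.52 mm

Each term contributes (cᵢ δxᵢ)² to (δP)²:
  (2·δa)² = 7.77;  (2·δb)² = 64.8
δP = √(72.6) = 8.52 mm
P = 218.0 mm.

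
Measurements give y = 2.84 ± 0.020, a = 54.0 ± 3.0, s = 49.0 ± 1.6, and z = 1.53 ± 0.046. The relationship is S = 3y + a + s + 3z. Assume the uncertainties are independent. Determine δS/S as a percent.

Absolute uncertainties add in quadrature for a linear combination:
  (3·δy)² = 0.00360;  (δa)² = 9.00;  (δs)² = 2.56;  (3·δz)² = 0.0190
δS = √(11.6) = 3.40
S = 116, so δS/S = 3.40/116 = 0.0293.

2.93%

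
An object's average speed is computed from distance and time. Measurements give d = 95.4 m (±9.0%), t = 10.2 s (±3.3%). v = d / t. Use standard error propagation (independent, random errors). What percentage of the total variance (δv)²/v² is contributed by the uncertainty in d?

(δv/v)² = (1·δd/d)² + (-1·δt/t)²
  d term: (1×0.0900)² = 0.00810
  t term: (-1×0.0330)² = 0.00109
Total = 0.00919. Share from d = 0.00810/0.00919 = 0.881.

88.1%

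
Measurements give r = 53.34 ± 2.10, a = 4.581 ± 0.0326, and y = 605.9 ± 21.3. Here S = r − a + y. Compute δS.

21.4

S is a linear combination, so absolute uncertainties add in quadrature:
  (δr)² = 4.41;  (δa)² = 0.00106;  (δy)² = 454
δS = √(458) = 21.4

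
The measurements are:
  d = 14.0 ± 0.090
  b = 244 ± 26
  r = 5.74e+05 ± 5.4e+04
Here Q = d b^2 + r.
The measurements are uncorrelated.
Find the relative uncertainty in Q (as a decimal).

Let p = d·b^2 = 8.34e+05. δp/p = √((1·δd/d)² + (2·δb/b)²) = √(4.13e-05 + 0.0454) = 0.213, so δp = 1.78e+05.
Q = p + r: δQ = √(δp² + δr²) = √(3.16e+10 + 2.92e+09) = 1.86e+05
Q = 1.41e+06, so δQ/Q = 1.86e+05/1.41e+06 = 0.132.

0.132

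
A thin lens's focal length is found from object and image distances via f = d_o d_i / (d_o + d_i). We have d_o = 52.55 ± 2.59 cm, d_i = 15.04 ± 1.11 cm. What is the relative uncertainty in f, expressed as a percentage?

5.84%

∂f/∂d_o = (d_i/(d_o+d_i))² = 0.0495;  ∂f/∂d_i = (d_o/(d_o+d_i))² = 0.604
δf = √((∂f/∂d_o · δd_o)² + (∂f/∂d_i · δd_i)²) = √(0.0164 + 0.450) = 0.683 cm
f = 11.69 cm, so δf/f = 0.683/11.69 = 0.0584.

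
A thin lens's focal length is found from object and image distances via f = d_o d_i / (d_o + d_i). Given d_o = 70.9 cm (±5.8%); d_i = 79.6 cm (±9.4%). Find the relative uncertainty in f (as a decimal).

0.0539

∂f/∂d_o = (d_i/(d_o+d_i))² = 0.280;  ∂f/∂d_i = (d_o/(d_o+d_i))² = 0.222
δf = √((∂f/∂d_o · δd_o)² + (∂f/∂d_i · δd_i)²) = √(1.32 + 2.76) = 2.02 cm
f = 37.5 cm, so δf/f = 2.02/37.5 = 0.0539.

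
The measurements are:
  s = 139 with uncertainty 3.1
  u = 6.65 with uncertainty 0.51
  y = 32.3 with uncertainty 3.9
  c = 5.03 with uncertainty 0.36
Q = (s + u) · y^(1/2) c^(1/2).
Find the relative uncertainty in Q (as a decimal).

0.0734

Let w = s + u = 146. δw = √(δs² + δu²) = √(9.61 + 0.260) = 3.14, so δw/w = 0.0216.
Q is then a monomial in w, y, c:
δQ/Q = √((δw/w)² + (½·δy/y)² + (½·δc/c)²) = √(0.000465 + 0.00364 + 0.00128) = 0.0734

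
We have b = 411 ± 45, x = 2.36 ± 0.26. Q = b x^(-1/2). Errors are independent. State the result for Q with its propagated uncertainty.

268 ± 32.8

Each factor contributes (exponent × relative error)² to (δQ/Q)²:
  (1·δb/b)² = (1×0.109)² = 0.0120;  (−½·δx/x)² = (-0.5×0.110)² = 0.00303
δQ/Q = √(0.0150) = 0.123
Q = 268, so δQ = 0.123 × 268 = 32.8.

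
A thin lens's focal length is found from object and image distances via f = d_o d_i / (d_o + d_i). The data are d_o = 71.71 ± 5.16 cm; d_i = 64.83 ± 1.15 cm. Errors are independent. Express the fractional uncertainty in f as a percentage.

3.54%

∂f/∂d_o = (d_i/(d_o+d_i))² = 0.225;  ∂f/∂d_i = (d_o/(d_o+d_i))² = 0.276
δf = √((∂f/∂d_o · δd_o)² + (∂f/∂d_i · δd_i)²) = √(1.35 + 0.101) = 1.21 cm
f = 34.05 cm, so δf/f = 1.21/34.05 = 0.0354.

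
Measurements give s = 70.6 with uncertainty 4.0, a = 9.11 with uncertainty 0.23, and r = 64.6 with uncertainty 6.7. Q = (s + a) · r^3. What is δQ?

Let u = s + a = 79.7. δu = √(δs² + δa²) = √(16.0 + 0.0529) = 4.01, so δu/u = 0.0503.
Q is then a monomial in u, r:
δQ/Q = √((δu/u)² + (3·δr/r)²) = √(0.00253 + 0.0968) = 0.315
Q = 2.15e+07, so δQ = 0.315 × 2.15e+07 = 6.77e+06.

6.77e+06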